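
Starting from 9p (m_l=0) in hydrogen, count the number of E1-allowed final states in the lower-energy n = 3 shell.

E1 requires Δl = ±1, so l_f ∈ {0, 2}; with 0 ≤ l_f ≤ n_f−1 = 2, the allowed l_f values are {0, 2}.
For l_f = 0: m_f ∈ {m_i−1, m_i, m_i+1} ∩ [−0, 0] = {0} → 1 state.
For l_f = 2: m_f ∈ {m_i−1, m_i, m_i+1} ∩ [−2, 2] = {-1, 0, 1} → 3 states.
Total: 4.

4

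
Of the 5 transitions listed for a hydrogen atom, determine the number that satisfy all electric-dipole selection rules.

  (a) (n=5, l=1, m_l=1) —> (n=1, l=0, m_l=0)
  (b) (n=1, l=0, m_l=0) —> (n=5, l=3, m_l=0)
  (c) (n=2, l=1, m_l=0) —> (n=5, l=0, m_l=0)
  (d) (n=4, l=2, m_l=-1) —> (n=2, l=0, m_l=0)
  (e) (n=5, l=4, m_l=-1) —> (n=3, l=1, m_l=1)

2

(a) allowed
(b) forbidden — Δl = +3 (E1 requires Δl = ±1)
(c) allowed
(d) forbidden — Δl = -2 (E1 requires Δl = ±1)
(e) forbidden — Δl = -3 (E1 requires Δl = ±1); Δm_l = +2 (E1 requires Δm_l = 0, ±1)
Total allowed: 2 of 5.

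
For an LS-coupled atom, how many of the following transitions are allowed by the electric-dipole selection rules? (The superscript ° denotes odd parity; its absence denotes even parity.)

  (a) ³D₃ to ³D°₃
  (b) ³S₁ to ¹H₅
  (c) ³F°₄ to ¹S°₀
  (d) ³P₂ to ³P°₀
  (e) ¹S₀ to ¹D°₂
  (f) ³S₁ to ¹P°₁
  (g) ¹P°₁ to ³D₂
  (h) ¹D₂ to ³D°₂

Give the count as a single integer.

1

(a) allowed
(b) forbidden (parity, ΔS, ΔL, ΔJ fail)
(c) forbidden (parity, ΔS, ΔL, ΔJ fail)
(d) forbidden (ΔJ fails)
(e) forbidden (ΔL, ΔJ fail)
(f) forbidden (ΔS fails)
(g) forbidden (ΔS fails)
(h) forbidden (ΔS fails)
Total allowed: 1 of 8.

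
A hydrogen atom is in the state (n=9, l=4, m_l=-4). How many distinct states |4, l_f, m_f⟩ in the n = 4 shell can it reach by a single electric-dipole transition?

1

E1 requires Δl = ±1, so l_f ∈ {3, 5}; with 0 ≤ l_f ≤ n_f−1 = 3, the allowed l_f values are {3}.
For l_f = 3: m_f ∈ {m_i−1, m_i, m_i+1} ∩ [−3, 3] = {-3} → 1 state.
Total: 1.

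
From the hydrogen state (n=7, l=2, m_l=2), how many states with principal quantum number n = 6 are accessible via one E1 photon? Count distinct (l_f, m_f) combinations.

E1 requires Δl = ±1, so l_f ∈ {1, 3}; with 0 ≤ l_f ≤ n_f−1 = 5, the allowed l_f values are {1, 3}.
For l_f = 1: m_f ∈ {m_i−1, m_i, m_i+1} ∩ [−1, 1] = {1} → 1 state.
For l_f = 3: m_f ∈ {m_i−1, m_i, m_i+1} ∩ [−3, 3] = {1, 2, 3} → 3 states.
Total: 4.

4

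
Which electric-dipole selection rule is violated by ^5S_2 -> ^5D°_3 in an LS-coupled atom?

the ΔL = 0, ±1 rule

Parity must change: even → odd — ✓.
ΔS = 0: S: 2 → 2 — ✓.
ΔL = 0, ±1 (not L=0↔0): L: 0 → 2, ΔL = +2 — ✗.
ΔJ = 0, ±1 (not J=0↔0): J: 2 → 3, ΔJ = +1 — ✓.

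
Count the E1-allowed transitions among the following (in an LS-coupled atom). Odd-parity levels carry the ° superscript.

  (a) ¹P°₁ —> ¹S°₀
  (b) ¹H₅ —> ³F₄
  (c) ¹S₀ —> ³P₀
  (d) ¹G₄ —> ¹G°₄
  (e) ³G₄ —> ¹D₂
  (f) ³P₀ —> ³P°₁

2

(a) forbidden (parity fails)
(b) forbidden (parity, ΔS, ΔL fail)
(c) forbidden (parity, ΔS, ΔJ fail)
(d) allowed
(e) forbidden (parity, ΔS, ΔL, ΔJ fail)
(f) allowed
Total allowed: 2 of 6.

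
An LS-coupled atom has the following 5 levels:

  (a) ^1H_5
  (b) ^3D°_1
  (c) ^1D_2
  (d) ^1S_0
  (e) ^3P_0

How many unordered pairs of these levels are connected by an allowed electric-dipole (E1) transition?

(a)–(b): forbidden (ΔS, ΔL, ΔJ).
(a)–(c): forbidden (parity, ΔL, ΔJ).
(a)–(d): forbidden (parity, ΔL, ΔJ).
(a)–(e): forbidden (parity, ΔS, ΔL, ΔJ).
(b)–(c): forbidden (ΔS).
(b)–(d): forbidden (ΔS, ΔL).
(b)–(e): allowed.
(c)–(d): forbidden (parity, ΔL, ΔJ).
(c)–(e): forbidden (parity, ΔS, ΔJ).
(d)–(e): forbidden (parity, ΔS, ΔJ).
Allowed pairs: 1 of 10.

1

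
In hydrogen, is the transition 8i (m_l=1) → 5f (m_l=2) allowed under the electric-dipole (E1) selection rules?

Δl = 3 − 6 = -3; the E1 rule Δl = ±1 is fails.
m_l: 1 → 2 (Δm_l = +1). |Δm_l| ≤ 1 ok.
The transition is electric-dipole forbidden.

forbidden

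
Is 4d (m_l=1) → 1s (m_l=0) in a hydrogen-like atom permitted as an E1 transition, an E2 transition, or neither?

E2

Δl = 0 − 2 = -2; l_i + l_f = 2.
Δm_l = -1.
E1 (Δl = ±1, |Δm_l| ≤ 1): not satisfied.
E2 (Δl = 0,±2, l_i+l_f ≥ 2, |Δm_l| ≤ 2): satisfied.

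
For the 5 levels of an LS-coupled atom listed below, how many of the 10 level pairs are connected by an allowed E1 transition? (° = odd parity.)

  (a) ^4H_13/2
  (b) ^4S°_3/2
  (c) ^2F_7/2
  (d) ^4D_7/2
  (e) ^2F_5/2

0

(a)–(b): forbidden (ΔL, ΔJ).
(a)–(c): forbidden (parity, ΔS, ΔL, ΔJ).
(a)–(d): forbidden (parity, ΔL, ΔJ).
(a)–(e): forbidden (parity, ΔS, ΔL, ΔJ).
(b)–(c): forbidden (ΔS, ΔL, ΔJ).
(b)–(d): forbidden (ΔL, ΔJ).
(b)–(e): forbidden (ΔS, ΔL).
(c)–(d): forbidden (parity, ΔS).
(c)–(e): forbidden (parity).
(d)–(e): forbidden (parity, ΔS).
Allowed pairs: 0 of 10.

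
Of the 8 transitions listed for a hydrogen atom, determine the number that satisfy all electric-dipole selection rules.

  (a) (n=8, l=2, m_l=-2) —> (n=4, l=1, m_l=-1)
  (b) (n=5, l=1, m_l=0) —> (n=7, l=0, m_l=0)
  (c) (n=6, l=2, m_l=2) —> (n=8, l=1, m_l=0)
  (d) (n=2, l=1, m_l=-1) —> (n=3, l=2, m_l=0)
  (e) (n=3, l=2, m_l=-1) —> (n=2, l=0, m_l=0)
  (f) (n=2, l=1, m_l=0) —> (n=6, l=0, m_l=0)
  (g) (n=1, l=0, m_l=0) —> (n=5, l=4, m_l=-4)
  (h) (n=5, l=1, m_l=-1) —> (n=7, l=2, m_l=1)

4

(a) allowed
(b) allowed
(c) forbidden — Δm_l = -2 (E1 requires Δm_l = 0, ±1)
(d) allowed
(e) forbidden — Δl = -2 (E1 requires Δl = ±1)
(f) allowed
(g) forbidden — Δl = +4 (E1 requires Δl = ±1); Δm_l = -4 (E1 requires Δm_l = 0, ±1)
(h) forbidden — Δm_l = +2 (E1 requires Δm_l = 0, ±1)
Total allowed: 4 of 8.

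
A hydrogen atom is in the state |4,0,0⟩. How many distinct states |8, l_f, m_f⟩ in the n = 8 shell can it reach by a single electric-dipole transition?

3

E1 requires Δl = ±1, so l_f ∈ {-1, 1}; with 0 ≤ l_f ≤ n_f−1 = 7, the allowed l_f values are {1}.
For l_f = 1: m_f ∈ {m_i−1, m_i, m_i+1} ∩ [−1, 1] = {-1, 0, 1} → 3 states.
Total: 3.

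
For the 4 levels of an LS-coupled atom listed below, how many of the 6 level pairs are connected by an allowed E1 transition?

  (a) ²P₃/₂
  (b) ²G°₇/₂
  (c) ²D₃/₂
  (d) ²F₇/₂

(a)–(b): forbidden (ΔL, ΔJ).
(a)–(c): forbidden (parity).
(a)–(d): forbidden (parity, ΔL, ΔJ).
(b)–(c): forbidden (ΔL, ΔJ).
(b)–(d): allowed.
(c)–(d): forbidden (parity, ΔJ).
Allowed pairs: 1 of 6.

1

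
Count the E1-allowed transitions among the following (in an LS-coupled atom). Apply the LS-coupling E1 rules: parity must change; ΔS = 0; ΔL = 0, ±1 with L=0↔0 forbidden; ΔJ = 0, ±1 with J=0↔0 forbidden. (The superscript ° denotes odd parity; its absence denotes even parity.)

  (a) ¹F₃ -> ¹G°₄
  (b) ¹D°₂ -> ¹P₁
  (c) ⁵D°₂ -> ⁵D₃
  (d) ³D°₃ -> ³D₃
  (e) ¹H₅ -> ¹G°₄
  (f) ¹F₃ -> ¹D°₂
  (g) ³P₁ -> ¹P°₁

6

(a) allowed
(b) allowed
(c) allowed
(d) allowed
(e) allowed
(f) allowed
(g) forbidden (ΔS fails)
Total allowed: 6 of 7.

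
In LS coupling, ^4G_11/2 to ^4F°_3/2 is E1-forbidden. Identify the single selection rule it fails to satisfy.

Reading off the term symbols: S 3/2→3/2, L 4→3, J 11/2→3/2, parity even→odd.
Parity must change: even → odd — ✓.
ΔS = 0: S: 3/2 → 3/2 — ✓.
ΔL = 0, ±1 (not L=0↔0): L: 4 → 3, ΔL = -1 — ✓.
ΔJ = 0, ±1 (not J=0↔0): J: 11/2 → 3/2, ΔJ = -4 — ✗.

the ΔJ = 0, ±1 rule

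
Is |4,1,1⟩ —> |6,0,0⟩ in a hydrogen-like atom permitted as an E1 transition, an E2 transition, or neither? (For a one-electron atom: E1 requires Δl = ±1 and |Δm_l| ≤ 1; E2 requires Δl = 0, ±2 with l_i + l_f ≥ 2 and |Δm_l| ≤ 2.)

Δl = 0 − 1 = -1; l_i + l_f = 1.
Δm_l = -1.
E1 (Δl = ±1, |Δm_l| ≤ 1): satisfied.
E2 (Δl = 0,±2, l_i+l_f ≥ 2, |Δm_l| ≤ 2): not satisfied.

E1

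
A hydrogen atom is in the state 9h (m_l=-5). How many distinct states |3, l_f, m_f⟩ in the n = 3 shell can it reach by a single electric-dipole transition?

E1 requires l_f ∈ {4, 6}, but neither lies in [0, 2], so no final state is reachable.
Total: 0.

0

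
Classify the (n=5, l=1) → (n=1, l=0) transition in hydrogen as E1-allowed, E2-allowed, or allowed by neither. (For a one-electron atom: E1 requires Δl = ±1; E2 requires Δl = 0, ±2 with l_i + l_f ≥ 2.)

Δl = 0 − 1 = -1; l_i + l_f = 1.
E1 (Δl = ±1): satisfied.
E2 (Δl = 0,±2, l_i+l_f ≥ 2): not satisfied.

E1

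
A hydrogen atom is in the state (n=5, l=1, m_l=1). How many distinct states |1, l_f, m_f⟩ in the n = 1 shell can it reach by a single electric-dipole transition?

E1 requires Δl = ±1, so l_f ∈ {0, 2}; with 0 ≤ l_f ≤ n_f−1 = 0, the allowed l_f values are {0}.
For l_f = 0: m_f ∈ {m_i−1, m_i, m_i+1} ∩ [−0, 0] = {0} → 1 state.
Total: 1.

1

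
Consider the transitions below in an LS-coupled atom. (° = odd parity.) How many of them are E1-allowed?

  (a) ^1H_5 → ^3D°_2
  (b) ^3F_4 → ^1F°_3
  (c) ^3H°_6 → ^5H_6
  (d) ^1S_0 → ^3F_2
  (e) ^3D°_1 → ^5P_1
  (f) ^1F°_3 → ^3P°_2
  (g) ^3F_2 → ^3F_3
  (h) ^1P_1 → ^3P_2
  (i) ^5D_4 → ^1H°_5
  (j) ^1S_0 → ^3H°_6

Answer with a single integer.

0

(a) forbidden (ΔS, ΔL, ΔJ fail)
(b) forbidden (ΔS fails)
(c) forbidden (ΔS fails)
(d) forbidden (parity, ΔS, ΔL, ΔJ fail)
(e) forbidden (ΔS fails)
(f) forbidden (parity, ΔS, ΔL fail)
(g) forbidden (parity fails)
(h) forbidden (parity, ΔS fail)
(i) forbidden (ΔS, ΔL fail)
(j) forbidden (ΔS, ΔL, ΔJ fail)
Total allowed: 0 of 10.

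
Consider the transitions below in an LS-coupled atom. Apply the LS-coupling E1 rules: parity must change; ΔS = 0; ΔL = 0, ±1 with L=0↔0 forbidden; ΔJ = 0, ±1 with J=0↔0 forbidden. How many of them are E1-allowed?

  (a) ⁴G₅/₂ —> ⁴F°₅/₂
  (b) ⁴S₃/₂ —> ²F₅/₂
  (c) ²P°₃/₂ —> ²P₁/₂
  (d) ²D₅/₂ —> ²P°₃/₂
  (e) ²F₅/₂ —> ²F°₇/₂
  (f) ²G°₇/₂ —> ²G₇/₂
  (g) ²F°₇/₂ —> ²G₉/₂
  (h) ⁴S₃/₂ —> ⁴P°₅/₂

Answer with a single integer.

7

(a) allowed
(b) forbidden (parity, ΔS, ΔL fail)
(c) allowed
(d) allowed
(e) allowed
(f) allowed
(g) allowed
(h) allowed
Total allowed: 7 of 8.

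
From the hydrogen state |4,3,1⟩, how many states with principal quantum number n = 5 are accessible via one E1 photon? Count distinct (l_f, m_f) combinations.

6

E1 requires Δl = ±1, so l_f ∈ {2, 4}; with 0 ≤ l_f ≤ n_f−1 = 4, the allowed l_f values are {2, 4}.
For l_f = 2: m_f ∈ {m_i−1, m_i, m_i+1} ∩ [−2, 2] = {0, 1, 2} → 3 states.
For l_f = 4: m_f ∈ {m_i−1, m_i, m_i+1} ∩ [−4, 4] = {0, 1, 2} → 3 states.
Total: 6.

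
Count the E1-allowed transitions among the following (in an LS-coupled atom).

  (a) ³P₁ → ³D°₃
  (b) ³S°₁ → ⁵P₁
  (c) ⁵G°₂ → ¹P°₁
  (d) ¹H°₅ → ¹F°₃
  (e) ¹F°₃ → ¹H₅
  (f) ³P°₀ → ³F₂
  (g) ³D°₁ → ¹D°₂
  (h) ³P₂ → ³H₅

0

(a) forbidden (ΔJ fails)
(b) forbidden (ΔS fails)
(c) forbidden (parity, ΔS, ΔL fail)
(d) forbidden (parity, ΔL, ΔJ fail)
(e) forbidden (ΔL, ΔJ fail)
(f) forbidden (ΔL, ΔJ fail)
(g) forbidden (parity, ΔS fail)
(h) forbidden (parity, ΔL, ΔJ fail)
Total allowed: 0 of 8.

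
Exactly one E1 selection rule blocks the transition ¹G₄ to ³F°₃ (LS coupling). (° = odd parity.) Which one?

Initial level: S=0, L=4, J=4, parity even. Final level: S=1, L=3, J=3, parity odd.
ΔS = 0: S: 0 → 1 — violated.
Parity must change: even → odd — satisfied.
ΔL = 0, ±1 (not L=0↔0): L: 4 → 3, ΔL = -1 — satisfied.
ΔJ = 0, ±1 (not J=0↔0): J: 4 → 3, ΔJ = -1 — satisfied.

the ΔS = 0 rule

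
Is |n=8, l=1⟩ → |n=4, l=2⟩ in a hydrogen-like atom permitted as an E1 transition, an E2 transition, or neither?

Δl = 2 − 1 = +1; l_i + l_f = 3.
E1 (Δl = ±1): satisfied.
E2 (Δl = 0,±2, l_i+l_f ≥ 2): not satisfied.

E1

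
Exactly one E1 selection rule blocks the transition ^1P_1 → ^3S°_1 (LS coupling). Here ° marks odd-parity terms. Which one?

Reading off the term symbols: S 0→1, L 1→0, J 1→1, parity even→odd.
ΔJ = 0, ±1 (not J=0↔0): J: 1 → 1, ΔJ = +0 — satisfied.
Parity must change: even → odd — satisfied.
ΔL = 0, ±1 (not L=0↔0): L: 1 → 0, ΔL = -1 — satisfied.
ΔS = 0: S: 0 → 1 — violated.

the ΔS = 0 rule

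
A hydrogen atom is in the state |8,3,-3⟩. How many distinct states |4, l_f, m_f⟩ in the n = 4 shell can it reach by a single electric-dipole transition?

1

E1 requires Δl = ±1, so l_f ∈ {2, 4}; with 0 ≤ l_f ≤ n_f−1 = 3, the allowed l_f values are {2}.
For l_f = 2: m_f ∈ {m_i−1, m_i, m_i+1} ∩ [−2, 2] = {-2} → 1 state.
Total: 1.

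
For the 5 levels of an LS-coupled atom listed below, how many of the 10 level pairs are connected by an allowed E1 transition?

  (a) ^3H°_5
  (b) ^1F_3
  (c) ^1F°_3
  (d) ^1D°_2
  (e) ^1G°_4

3

(a)–(b): forbidden (ΔS, ΔL, ΔJ).
(a)–(c): forbidden (parity, ΔS, ΔL, ΔJ).
(a)–(d): forbidden (parity, ΔS, ΔL, ΔJ).
(a)–(e): forbidden (parity, ΔS).
(b)–(c): allowed.
(b)–(d): allowed.
(b)–(e): allowed.
(c)–(d): forbidden (parity).
(c)–(e): forbidden (parity).
(d)–(e): forbidden (parity, ΔL, ΔJ).
Allowed pairs: 3 of 10.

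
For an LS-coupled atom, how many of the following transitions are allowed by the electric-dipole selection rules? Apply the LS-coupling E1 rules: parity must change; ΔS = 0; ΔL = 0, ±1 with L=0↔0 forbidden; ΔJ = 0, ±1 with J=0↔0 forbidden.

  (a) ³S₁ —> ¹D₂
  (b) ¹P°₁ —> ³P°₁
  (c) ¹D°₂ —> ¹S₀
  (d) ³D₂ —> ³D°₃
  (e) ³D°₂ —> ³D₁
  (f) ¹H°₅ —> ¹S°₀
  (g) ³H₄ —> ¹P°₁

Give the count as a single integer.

(a) forbidden (parity, ΔS, ΔL fail)
(b) forbidden (parity, ΔS fail)
(c) forbidden (ΔL, ΔJ fail)
(d) allowed
(e) allowed
(f) forbidden (parity, ΔL, ΔJ fail)
(g) forbidden (ΔS, ΔL, ΔJ fail)
Total allowed: 2 of 7.

2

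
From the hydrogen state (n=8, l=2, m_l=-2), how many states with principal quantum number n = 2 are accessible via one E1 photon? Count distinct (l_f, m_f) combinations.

1

E1 requires Δl = ±1, so l_f ∈ {1, 3}; with 0 ≤ l_f ≤ n_f−1 = 1, the allowed l_f values are {1}.
For l_f = 1: m_f ∈ {m_i−1, m_i, m_i+1} ∩ [−1, 1] = {-1} → 1 state.
Total: 1.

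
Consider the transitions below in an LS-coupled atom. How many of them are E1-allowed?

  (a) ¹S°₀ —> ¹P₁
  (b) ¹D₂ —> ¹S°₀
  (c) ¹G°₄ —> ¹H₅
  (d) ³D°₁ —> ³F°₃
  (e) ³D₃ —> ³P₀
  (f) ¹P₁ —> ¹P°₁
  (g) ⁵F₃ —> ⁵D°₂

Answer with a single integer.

(a) allowed
(b) forbidden (ΔL, ΔJ fail)
(c) allowed
(d) forbidden (parity, ΔJ fail)
(e) forbidden (parity, ΔJ fail)
(f) allowed
(g) allowed
Total allowed: 4 of 7.

4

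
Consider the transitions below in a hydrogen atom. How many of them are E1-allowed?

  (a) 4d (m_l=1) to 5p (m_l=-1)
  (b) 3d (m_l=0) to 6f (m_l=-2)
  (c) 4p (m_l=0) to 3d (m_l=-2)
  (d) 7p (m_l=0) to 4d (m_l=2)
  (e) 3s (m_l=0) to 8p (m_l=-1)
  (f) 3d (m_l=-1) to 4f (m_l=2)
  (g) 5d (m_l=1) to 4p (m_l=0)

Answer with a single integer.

2

(a) forbidden — Δm_l = -2 (E1 requires Δm_l = 0, ±1)
(b) forbidden — Δm_l = -2 (E1 requires Δm_l = 0, ±1)
(c) forbidden — Δm_l = -2 (E1 requires Δm_l = 0, ±1)
(d) forbidden — Δm_l = +2 (E1 requires Δm_l = 0, ±1)
(e) allowed
(f) forbidden — Δm_l = +3 (E1 requires Δm_l = 0, ±1)
(g) allowed
Total allowed: 2 of 7.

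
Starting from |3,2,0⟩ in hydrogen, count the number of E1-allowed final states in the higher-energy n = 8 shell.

6

E1 requires Δl = ±1, so l_f ∈ {1, 3}; with 0 ≤ l_f ≤ n_f−1 = 7, the allowed l_f values are {1, 3}.
For l_f = 1: m_f ∈ {m_i−1, m_i, m_i+1} ∩ [−1, 1] = {-1, 0, 1} → 3 states.
For l_f = 3: m_f ∈ {m_i−1, m_i, m_i+1} ∩ [−3, 3] = {-1, 0, 1} → 3 states.
Total: 6.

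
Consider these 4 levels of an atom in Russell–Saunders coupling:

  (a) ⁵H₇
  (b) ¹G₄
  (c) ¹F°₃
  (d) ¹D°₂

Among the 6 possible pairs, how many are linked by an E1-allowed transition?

1

(a)–(b): forbidden (parity, ΔS, ΔJ).
(a)–(c): forbidden (ΔS, ΔL, ΔJ).
(a)–(d): forbidden (ΔS, ΔL, ΔJ).
(b)–(c): allowed.
(b)–(d): forbidden (ΔL, ΔJ).
(c)–(d): forbidden (parity).
Allowed pairs: 1 of 6.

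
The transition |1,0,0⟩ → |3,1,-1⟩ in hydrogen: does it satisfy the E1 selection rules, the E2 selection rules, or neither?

Δl = 1 − 0 = +1; l_i + l_f = 1.
Δm_l = -1.
E1 (Δl = ±1, |Δm_l| ≤ 1): satisfied.
E2 (Δl = 0,±2, l_i+l_f ≥ 2, |Δm_l| ≤ 2): not satisfied.

E1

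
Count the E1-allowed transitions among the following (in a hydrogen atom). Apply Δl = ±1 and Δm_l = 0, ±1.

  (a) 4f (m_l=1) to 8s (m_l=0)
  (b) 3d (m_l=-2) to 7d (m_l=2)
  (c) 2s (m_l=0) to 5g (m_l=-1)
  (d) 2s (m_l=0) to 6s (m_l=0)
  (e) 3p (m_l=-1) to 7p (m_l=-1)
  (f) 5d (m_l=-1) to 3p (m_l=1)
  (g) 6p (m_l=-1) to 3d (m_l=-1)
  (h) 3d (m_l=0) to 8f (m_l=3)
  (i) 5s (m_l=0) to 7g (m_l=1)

(a) forbidden — Δl = -3 (E1 requires Δl = ±1)
(b) forbidden — Δl = +0 (E1 requires Δl = ±1); Δm_l = +4 (E1 requires Δm_l = 0, ±1)
(c) forbidden — Δl = +4 (E1 requires Δl = ±1)
(d) forbidden — Δl = +0 (E1 requires Δl = ±1)
(e) forbidden — Δl = +0 (E1 requires Δl = ±1)
(f) forbidden — Δm_l = +2 (E1 requires Δm_l = 0, ±1)
(g) allowed
(h) forbidden — Δm_l = +3 (E1 requires Δm_l = 0, ±1)
(i) forbidden — Δl = +4 (E1 requires Δl = ±1)
Total allowed: 1 of 9.

1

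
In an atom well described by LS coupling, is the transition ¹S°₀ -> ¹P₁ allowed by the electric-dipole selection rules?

Parity must change: odd → even — ok.
ΔS = 0: S: 0 → 0 — ok.
ΔL = 0, ±1 (not L=0↔0): L: 0 → 1, ΔL = +1 — ok.
ΔJ = 0, ±1 (not J=0↔0): J: 0 → 1, ΔJ = +1 — ok.
All four E1 rules are satisfied.

allowed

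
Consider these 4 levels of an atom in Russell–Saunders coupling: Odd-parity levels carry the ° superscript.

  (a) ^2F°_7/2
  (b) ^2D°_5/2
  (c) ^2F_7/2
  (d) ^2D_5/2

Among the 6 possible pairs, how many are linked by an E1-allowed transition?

(a)–(b): forbidden (parity).
(a)–(c): allowed.
(a)–(d): allowed.
(b)–(c): allowed.
(b)–(d): allowed.
(c)–(d): forbidden (parity).
Allowed pairs: 4 of 6.

4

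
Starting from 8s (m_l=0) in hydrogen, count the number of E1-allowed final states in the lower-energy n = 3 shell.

E1 requires Δl = ±1, so l_f ∈ {-1, 1}; with 0 ≤ l_f ≤ n_f−1 = 2, the allowed l_f values are {1}.
For l_f = 1: m_f ∈ {m_i−1, m_i, m_i+1} ∩ [−1, 1] = {-1, 0, 1} → 3 states.
Total: 3.

3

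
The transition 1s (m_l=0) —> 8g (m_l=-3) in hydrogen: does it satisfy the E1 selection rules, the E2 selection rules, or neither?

neither

Δl = 4 − 0 = +4; l_i + l_f = 4.
Δm_l = -3.
E1 (Δl = ±1, |Δm_l| ≤ 1): not satisfied.
E2 (Δl = 0,±2, l_i+l_f ≥ 2, |Δm_l| ≤ 2): not satisfied.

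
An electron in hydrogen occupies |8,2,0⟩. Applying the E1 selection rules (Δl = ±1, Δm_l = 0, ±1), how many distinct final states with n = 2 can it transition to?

3

E1 requires Δl = ±1, so l_f ∈ {1, 3}; with 0 ≤ l_f ≤ n_f−1 = 1, the allowed l_f values are {1}.
For l_f = 1: m_f ∈ {m_i−1, m_i, m_i+1} ∩ [−1, 1] = {-1, 0, 1} → 3 states.
Total: 3.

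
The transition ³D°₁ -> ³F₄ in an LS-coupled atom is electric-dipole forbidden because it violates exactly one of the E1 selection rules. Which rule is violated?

the ΔJ = 0, ±1 rule

Reading off the term symbols: S 1→1, L 2→3, J 1→4, parity odd→even.
Parity must change: odd → even — ✓.
ΔS = 0: S: 1 → 1 — ✓.
ΔL = 0, ±1 (not L=0↔0): L: 2 → 3, ΔL = +1 — ✓.
ΔJ = 0, ±1 (not J=0↔0): J: 1 → 4, ΔJ = +3 — ✗.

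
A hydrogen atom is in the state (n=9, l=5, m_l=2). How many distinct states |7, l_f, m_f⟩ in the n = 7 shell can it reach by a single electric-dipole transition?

6

E1 requires Δl = ±1, so l_f ∈ {4, 6}; with 0 ≤ l_f ≤ n_f−1 = 6, the allowed l_f values are {4, 6}.
For l_f = 4: m_f ∈ {m_i−1, m_i, m_i+1} ∩ [−4, 4] = {1, 2, 3} → 3 states.
For l_f = 6: m_f ∈ {m_i−1, m_i, m_i+1} ∩ [−6, 6] = {1, 2, 3} → 3 states.
Total: 6.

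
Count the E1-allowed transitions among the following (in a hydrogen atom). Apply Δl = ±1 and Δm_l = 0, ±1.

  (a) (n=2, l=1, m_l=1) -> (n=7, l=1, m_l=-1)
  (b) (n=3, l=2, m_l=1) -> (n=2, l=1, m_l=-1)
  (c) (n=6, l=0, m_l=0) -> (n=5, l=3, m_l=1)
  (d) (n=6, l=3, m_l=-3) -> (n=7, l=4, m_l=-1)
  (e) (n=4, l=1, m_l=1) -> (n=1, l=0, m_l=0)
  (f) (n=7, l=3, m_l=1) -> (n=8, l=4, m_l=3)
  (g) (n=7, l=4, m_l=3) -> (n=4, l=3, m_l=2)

2

(a) forbidden — Δl = +0 (E1 requires Δl = ±1); Δm_l = -2 (E1 requires Δm_l = 0, ±1)
(b) forbidden — Δm_l = -2 (E1 requires Δm_l = 0, ±1)
(c) forbidden — Δl = +3 (E1 requires Δl = ±1)
(d) forbidden — Δm_l = +2 (E1 requires Δm_l = 0, ±1)
(e) allowed
(f) forbidden — Δm_l = +2 (E1 requires Δm_l = 0, ±1)
(g) allowed
Total allowed: 2 of 7.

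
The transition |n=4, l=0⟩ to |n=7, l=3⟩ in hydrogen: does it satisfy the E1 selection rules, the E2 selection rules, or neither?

Δl = 3 − 0 = +3; l_i + l_f = 3.
E1 (Δl = ±1): not satisfied.
E2 (Δl = 0,±2, l_i+l_f ≥ 2): not satisfied.

neither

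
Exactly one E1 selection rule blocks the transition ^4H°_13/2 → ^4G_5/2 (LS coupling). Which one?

Reading off the term symbols: S 3/2→3/2, L 5→4, J 13/2→5/2, parity odd→even.
ΔS = 0: S: 3/2 → 3/2 — satisfied.
ΔJ = 0, ±1 (not J=0↔0): J: 13/2 → 5/2, ΔJ = -4 — violated.
Parity must change: odd → even — satisfied.
ΔL = 0, ±1 (not L=0↔0): L: 5 → 4, ΔL = -1 — satisfied.

the ΔJ = 0, ±1 rule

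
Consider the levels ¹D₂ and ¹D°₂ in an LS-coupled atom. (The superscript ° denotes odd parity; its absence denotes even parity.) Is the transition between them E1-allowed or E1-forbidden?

allowed

Reading off the term symbols: S 0→0, L 2→2, J 2→2, parity even→odd.
Parity must change: even → odd — ✓.
ΔS = 0: S: 0 → 0 — ✓.
ΔL = 0, ±1 (not L=0↔0): L: 2 → 2, ΔL = +0 — ✓.
ΔJ = 0, ±1 (not J=0↔0): J: 2 → 2, ΔJ = +0 — ✓.
All four E1 rules are satisfied.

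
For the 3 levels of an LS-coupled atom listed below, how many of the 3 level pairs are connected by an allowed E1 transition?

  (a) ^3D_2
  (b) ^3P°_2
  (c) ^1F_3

1

(a)–(b): allowed.
(a)–(c): forbidden (parity, ΔS).
(b)–(c): forbidden (ΔS, ΔL).
Allowed pairs: 1 of 3.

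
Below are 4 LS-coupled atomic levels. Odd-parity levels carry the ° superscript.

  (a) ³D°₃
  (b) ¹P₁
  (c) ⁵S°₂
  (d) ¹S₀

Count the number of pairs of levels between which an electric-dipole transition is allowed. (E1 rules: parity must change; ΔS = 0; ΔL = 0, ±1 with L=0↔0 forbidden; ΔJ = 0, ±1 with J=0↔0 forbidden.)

(a)–(b): forbidden (ΔS, ΔJ).
(a)–(c): forbidden (parity, ΔS, ΔL).
(a)–(d): forbidden (ΔS, ΔL, ΔJ).
(b)–(c): forbidden (ΔS).
(b)–(d): forbidden (parity).
(c)–(d): forbidden (ΔS, ΔL, ΔJ).
Allowed pairs: 0 of 6.

0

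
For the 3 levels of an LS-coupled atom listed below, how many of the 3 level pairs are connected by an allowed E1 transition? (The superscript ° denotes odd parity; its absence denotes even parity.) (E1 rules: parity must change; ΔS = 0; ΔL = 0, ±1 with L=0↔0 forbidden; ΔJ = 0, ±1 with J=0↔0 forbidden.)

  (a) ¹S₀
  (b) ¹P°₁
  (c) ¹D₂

(a)–(b): allowed.
(a)–(c): forbidden (parity, ΔL, ΔJ).
(b)–(c): allowed.
Allowed pairs: 2 of 3.

2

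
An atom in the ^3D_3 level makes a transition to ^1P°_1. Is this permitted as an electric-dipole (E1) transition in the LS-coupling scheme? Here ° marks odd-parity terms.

forbidden

Reading off the term symbols: S 1→0, L 2→1, J 3→1, parity even→odd.
Parity must change: even → odd — ok.
ΔS = 0: S: 1 → 0 — fails.
ΔL = 0, ±1 (not L=0↔0): L: 2 → 1, ΔL = -1 — ok.
ΔJ = 0, ±1 (not J=0↔0): J: 3 → 1, ΔJ = -2 — fails.
Rule(s) violated: ΔS, ΔJ.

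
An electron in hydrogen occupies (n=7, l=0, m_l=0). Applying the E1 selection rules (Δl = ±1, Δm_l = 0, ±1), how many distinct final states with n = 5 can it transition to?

E1 requires Δl = ±1, so l_f ∈ {-1, 1}; with 0 ≤ l_f ≤ n_f−1 = 4, the allowed l_f values are {1}.
For l_f = 1: m_f ∈ {m_i−1, m_i, m_i+1} ∩ [−1, 1] = {-1, 0, 1} → 3 states.
Total: 3.

3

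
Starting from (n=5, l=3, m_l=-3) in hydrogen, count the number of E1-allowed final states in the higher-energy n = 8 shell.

E1 requires Δl = ±1, so l_f ∈ {2, 4}; with 0 ≤ l_f ≤ n_f−1 = 7, the allowed l_f values are {2, 4}.
For l_f = 2: m_f ∈ {m_i−1, m_i, m_i+1} ∩ [−2, 2] = {-2} → 1 state.
For l_f = 4: m_f ∈ {m_i−1, m_i, m_i+1} ∩ [−4, 4] = {-4, -3, -2} → 3 states.
Total: 4.

4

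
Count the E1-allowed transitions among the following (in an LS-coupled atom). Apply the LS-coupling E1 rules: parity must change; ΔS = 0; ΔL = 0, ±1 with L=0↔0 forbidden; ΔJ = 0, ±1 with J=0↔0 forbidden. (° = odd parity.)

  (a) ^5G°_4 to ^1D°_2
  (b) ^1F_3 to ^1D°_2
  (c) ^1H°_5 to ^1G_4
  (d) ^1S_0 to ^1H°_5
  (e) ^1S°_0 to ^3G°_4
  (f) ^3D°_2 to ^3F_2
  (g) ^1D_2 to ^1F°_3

(a) forbidden (parity, ΔS, ΔL, ΔJ fail)
(b) allowed
(c) allowed
(d) forbidden (ΔL, ΔJ fail)
(e) forbidden (parity, ΔS, ΔL, ΔJ fail)
(f) allowed
(g) allowed
Total allowed: 4 of 7.

4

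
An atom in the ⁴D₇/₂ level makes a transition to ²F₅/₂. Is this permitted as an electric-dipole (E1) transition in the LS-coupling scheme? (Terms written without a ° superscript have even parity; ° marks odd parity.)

forbidden

Reading off the term symbols: S 3/2→1/2, L 2→3, J 7/2→5/2, parity even→even.
ΔS = 0: S: 3/2 → 1/2 — fails.
ΔL = 0, ±1 (not L=0↔0): L: 2 → 3, ΔL = +1 — passes.
ΔJ = 0, ±1 (not J=0↔0): J: 7/2 → 5/2, ΔJ = -1 — passes.
Parity must change: even → even — fails.
Rule(s) violated: parity, ΔS.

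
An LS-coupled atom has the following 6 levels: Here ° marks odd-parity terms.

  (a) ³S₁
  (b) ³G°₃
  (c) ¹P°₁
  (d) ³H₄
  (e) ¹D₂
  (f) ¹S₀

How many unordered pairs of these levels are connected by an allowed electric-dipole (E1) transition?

(a)–(b): forbidden (ΔL, ΔJ).
(a)–(c): forbidden (ΔS).
(a)–(d): forbidden (parity, ΔL, ΔJ).
(a)–(e): forbidden (parity, ΔS, ΔL).
(a)–(f): forbidden (parity, ΔS, ΔL).
(b)–(c): forbidden (parity, ΔS, ΔL, ΔJ).
(b)–(d): allowed.
(b)–(e): forbidden (ΔS, ΔL).
(b)–(f): forbidden (ΔS, ΔL, ΔJ).
(c)–(d): forbidden (ΔS, ΔL, ΔJ).
(c)–(e): allowed.
(c)–(f): allowed.
(d)–(e): forbidden (parity, ΔS, ΔL, ΔJ).
(d)–(f): forbidden (parity, ΔS, ΔL, ΔJ).
(e)–(f): forbidden (parity, ΔL, ΔJ).
Allowed pairs: 3 of 15.

3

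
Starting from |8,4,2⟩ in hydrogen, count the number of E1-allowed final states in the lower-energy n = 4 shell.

E1 requires Δl = ±1, so l_f ∈ {3, 5}; with 0 ≤ l_f ≤ n_f−1 = 3, the allowed l_f values are {3}.
For l_f = 3: m_f ∈ {m_i−1, m_i, m_i+1} ∩ [−3, 3] = {1, 2, 3} → 3 states.
Total: 3.

3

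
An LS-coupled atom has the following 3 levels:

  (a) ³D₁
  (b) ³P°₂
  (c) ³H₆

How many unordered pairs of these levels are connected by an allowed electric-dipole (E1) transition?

(a)–(b): allowed.
(a)–(c): forbidden (parity, ΔL, ΔJ).
(b)–(c): forbidden (ΔL, ΔJ).
Allowed pairs: 1 of 3.

1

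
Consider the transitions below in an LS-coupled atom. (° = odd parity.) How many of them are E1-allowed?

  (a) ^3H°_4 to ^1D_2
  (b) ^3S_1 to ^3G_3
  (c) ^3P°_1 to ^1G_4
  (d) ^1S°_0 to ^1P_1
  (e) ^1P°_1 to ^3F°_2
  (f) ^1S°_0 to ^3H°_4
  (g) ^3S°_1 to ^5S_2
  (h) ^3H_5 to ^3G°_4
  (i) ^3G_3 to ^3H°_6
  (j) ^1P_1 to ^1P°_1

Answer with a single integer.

(a) forbidden (ΔS, ΔL, ΔJ fail)
(b) forbidden (parity, ΔL, ΔJ fail)
(c) forbidden (ΔS, ΔL, ΔJ fail)
(d) allowed
(e) forbidden (parity, ΔS, ΔL fail)
(f) forbidden (parity, ΔS, ΔL, ΔJ fail)
(g) forbidden (ΔS, ΔL fail)
(h) allowed
(i) forbidden (ΔJ fails)
(j) allowed
Total allowed: 3 of 10.

3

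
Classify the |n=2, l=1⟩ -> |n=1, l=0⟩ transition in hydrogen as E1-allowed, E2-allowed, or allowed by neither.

E1

Δl = 0 − 1 = -1; l_i + l_f = 1.
E1 (Δl = ±1): satisfied.
E2 (Δl = 0,±2, l_i+l_f ≥ 2): not satisfied.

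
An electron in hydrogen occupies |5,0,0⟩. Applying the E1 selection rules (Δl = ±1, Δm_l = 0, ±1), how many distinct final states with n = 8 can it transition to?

E1 requires Δl = ±1, so l_f ∈ {-1, 1}; with 0 ≤ l_f ≤ n_f−1 = 7, the allowed l_f values are {1}.
For l_f = 1: m_f ∈ {m_i−1, m_i, m_i+1} ∩ [−1, 1] = {-1, 0, 1} → 3 states.
Total: 3.

3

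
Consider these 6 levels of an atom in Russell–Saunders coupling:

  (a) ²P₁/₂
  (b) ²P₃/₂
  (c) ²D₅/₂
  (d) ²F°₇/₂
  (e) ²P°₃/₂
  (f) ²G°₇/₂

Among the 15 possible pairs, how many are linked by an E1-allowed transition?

4

(a)–(b): forbidden (parity).
(a)–(c): forbidden (parity, ΔJ).
(a)–(d): forbidden (ΔL, ΔJ).
(a)–(e): allowed.
(a)–(f): forbidden (ΔL, ΔJ).
(b)–(c): forbidden (parity).
(b)–(d): forbidden (ΔL, ΔJ).
(b)–(e): allowed.
(b)–(f): forbidden (ΔL, ΔJ).
(c)–(d): allowed.
(c)–(e): allowed.
(c)–(f): forbidden (ΔL).
(d)–(e): forbidden (parity, ΔL, ΔJ).
(d)–(f): forbidden (parity).
(e)–(f): forbidden (parity, ΔL, ΔJ).
Allowed pairs: 4 of 15.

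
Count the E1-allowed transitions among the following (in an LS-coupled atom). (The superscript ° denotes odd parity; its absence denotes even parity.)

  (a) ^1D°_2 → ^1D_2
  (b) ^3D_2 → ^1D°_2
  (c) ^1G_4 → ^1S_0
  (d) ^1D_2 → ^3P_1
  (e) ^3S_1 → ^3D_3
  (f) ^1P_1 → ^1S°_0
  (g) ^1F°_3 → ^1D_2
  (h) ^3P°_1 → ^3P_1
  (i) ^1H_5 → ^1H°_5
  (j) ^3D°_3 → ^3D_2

(a) allowed
(b) forbidden (ΔS fails)
(c) forbidden (parity, ΔL, ΔJ fail)
(d) forbidden (parity, ΔS fail)
(e) forbidden (parity, ΔL, ΔJ fail)
(f) allowed
(g) allowed
(h) allowed
(i) allowed
(j) allowed
Total allowed: 6 of 10.

6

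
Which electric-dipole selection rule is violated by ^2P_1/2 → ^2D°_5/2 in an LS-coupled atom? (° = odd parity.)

Parity must change: even → odd — ✓.
ΔS = 0: S: 1/2 → 1/2 — ✓.
ΔL = 0, ±1 (not L=0↔0): L: 1 → 2, ΔL = +1 — ✓.
ΔJ = 0, ±1 (not J=0↔0): J: 1/2 → 5/2, ΔJ = +2 — ✗.

the ΔJ = 0, ±1 rule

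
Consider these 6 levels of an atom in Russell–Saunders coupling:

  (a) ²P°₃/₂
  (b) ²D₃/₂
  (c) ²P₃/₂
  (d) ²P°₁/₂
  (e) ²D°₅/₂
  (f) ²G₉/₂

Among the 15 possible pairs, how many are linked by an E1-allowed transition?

(a)–(b): allowed.
(a)–(c): allowed.
(a)–(d): forbidden (parity).
(a)–(e): forbidden (parity).
(a)–(f): forbidden (ΔL, ΔJ).
(b)–(c): forbidden (parity).
(b)–(d): allowed.
(b)–(e): allowed.
(b)–(f): forbidden (parity, ΔL, ΔJ).
(c)–(d): allowed.
(c)–(e): allowed.
(c)–(f): forbidden (parity, ΔL, ΔJ).
(d)–(e): forbidden (parity, ΔJ).
(d)–(f): forbidden (ΔL, ΔJ).
(e)–(f): forbidden (ΔL, ΔJ).
Allowed pairs: 6 of 15.

6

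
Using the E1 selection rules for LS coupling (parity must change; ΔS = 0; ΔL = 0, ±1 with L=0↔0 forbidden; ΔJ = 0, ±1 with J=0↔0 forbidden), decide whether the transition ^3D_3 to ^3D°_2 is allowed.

allowed

Reading off the term symbols: S 1→1, L 2→2, J 3→2, parity even→odd.
Parity must change: even → odd — satisfied.
ΔS = 0: S: 1 → 1 — satisfied.
ΔL = 0, ±1 (not L=0↔0): L: 2 → 2, ΔL = +0 — satisfied.
ΔJ = 0, ±1 (not J=0↔0): J: 3 → 2, ΔJ = -1 — satisfied.
All four E1 rules are satisfied.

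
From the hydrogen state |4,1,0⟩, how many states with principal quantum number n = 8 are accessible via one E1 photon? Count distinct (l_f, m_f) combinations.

4

E1 requires Δl = ±1, so l_f ∈ {0, 2}; with 0 ≤ l_f ≤ n_f−1 = 7, the allowed l_f values are {0, 2}.
For l_f = 0: m_f ∈ {m_i−1, m_i, m_i+1} ∩ [−0, 0] = {0} → 1 state.
For l_f = 2: m_f ∈ {m_i−1, m_i, m_i+1} ∩ [−2, 2] = {-1, 0, 1} → 3 states.
Total: 4.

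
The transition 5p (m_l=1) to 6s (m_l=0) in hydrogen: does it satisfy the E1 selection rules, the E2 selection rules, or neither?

E1

Δl = 0 − 1 = -1; l_i + l_f = 1.
Δm_l = -1.
E1 (Δl = ±1, |Δm_l| ≤ 1): satisfied.
E2 (Δl = 0,±2, l_i+l_f ≥ 2, |Δm_l| ≤ 2): not satisfied.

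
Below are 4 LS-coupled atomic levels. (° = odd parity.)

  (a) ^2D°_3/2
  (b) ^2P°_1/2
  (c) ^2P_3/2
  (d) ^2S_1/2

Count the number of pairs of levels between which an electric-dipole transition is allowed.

(a)–(b): forbidden (parity).
(a)–(c): allowed.
(a)–(d): forbidden (ΔL).
(b)–(c): allowed.
(b)–(d): allowed.
(c)–(d): forbidden (parity).
Allowed pairs: 3 of 6.

3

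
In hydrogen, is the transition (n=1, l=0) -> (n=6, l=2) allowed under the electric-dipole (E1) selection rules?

forbidden

l: 0 → 2 (Δl = +2). Δl = ±1 violated.
The transition is electric-dipole forbidden.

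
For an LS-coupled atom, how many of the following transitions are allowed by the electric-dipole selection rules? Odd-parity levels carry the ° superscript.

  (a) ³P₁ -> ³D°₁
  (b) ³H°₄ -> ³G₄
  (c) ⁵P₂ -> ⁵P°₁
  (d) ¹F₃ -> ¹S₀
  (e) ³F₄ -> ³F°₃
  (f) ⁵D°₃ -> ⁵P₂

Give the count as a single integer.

5

(a) allowed
(b) allowed
(c) allowed
(d) forbidden (parity, ΔL, ΔJ fail)
(e) allowed
(f) allowed
Total allowed: 5 of 6.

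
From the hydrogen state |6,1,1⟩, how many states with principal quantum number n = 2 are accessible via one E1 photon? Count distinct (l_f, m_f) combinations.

E1 requires Δl = ±1, so l_f ∈ {0, 2}; with 0 ≤ l_f ≤ n_f−1 = 1, the allowed l_f values are {0}.
For l_f = 0: m_f ∈ {m_i−1, m_i, m_i+1} ∩ [−0, 0] = {0} → 1 state.
Total: 1.

1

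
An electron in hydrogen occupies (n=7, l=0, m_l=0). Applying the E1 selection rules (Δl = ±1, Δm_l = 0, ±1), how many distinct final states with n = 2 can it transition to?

3

E1 requires Δl = ±1, so l_f ∈ {-1, 1}; with 0 ≤ l_f ≤ n_f−1 = 1, the allowed l_f values are {1}.
For l_f = 1: m_f ∈ {m_i−1, m_i, m_i+1} ∩ [−1, 1] = {-1, 0, 1} → 3 states.
Total: 3.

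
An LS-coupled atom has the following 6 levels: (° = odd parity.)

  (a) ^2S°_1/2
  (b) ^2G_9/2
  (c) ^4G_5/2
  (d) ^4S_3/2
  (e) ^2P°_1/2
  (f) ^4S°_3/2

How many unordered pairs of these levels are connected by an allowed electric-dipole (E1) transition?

0

(a)–(b): forbidden (ΔL, ΔJ).
(a)–(c): forbidden (ΔS, ΔL, ΔJ).
(a)–(d): forbidden (ΔS, ΔL).
(a)–(e): forbidden (parity).
(a)–(f): forbidden (parity, ΔS, ΔL).
(b)–(c): forbidden (parity, ΔS, ΔJ).
(b)–(d): forbidden (parity, ΔS, ΔL, ΔJ).
(b)–(e): forbidden (ΔL, ΔJ).
(b)–(f): forbidden (ΔS, ΔL, ΔJ).
(c)–(d): forbidden (parity, ΔL).
(c)–(e): forbidden (ΔS, ΔL, ΔJ).
(c)–(f): forbidden (ΔL).
(d)–(e): forbidden (ΔS).
(d)–(f): forbidden (ΔL).
(e)–(f): forbidden (parity, ΔS).
Allowed pairs: 0 of 15.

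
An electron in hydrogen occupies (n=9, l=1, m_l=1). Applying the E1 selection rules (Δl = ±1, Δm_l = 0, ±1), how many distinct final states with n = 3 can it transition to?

4

E1 requires Δl = ±1, so l_f ∈ {0, 2}; with 0 ≤ l_f ≤ n_f−1 = 2, the allowed l_f values are {0, 2}.
For l_f = 0: m_f ∈ {m_i−1, m_i, m_i+1} ∩ [−0, 0] = {0} → 1 state.
For l_f = 2: m_f ∈ {m_i−1, m_i, m_i+1} ∩ [−2, 2] = {0, 1, 2} → 3 states.
Total: 4.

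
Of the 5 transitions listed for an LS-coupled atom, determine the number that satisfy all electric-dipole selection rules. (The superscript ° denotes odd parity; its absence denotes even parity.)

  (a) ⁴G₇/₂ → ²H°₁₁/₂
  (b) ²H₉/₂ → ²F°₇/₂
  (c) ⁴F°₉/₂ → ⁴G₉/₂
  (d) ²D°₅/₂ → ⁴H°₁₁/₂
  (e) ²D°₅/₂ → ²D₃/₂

(a) forbidden (ΔS, ΔJ fail)
(b) forbidden (ΔL fails)
(c) allowed
(d) forbidden (parity, ΔS, ΔL, ΔJ fail)
(e) allowed
Total allowed: 2 of 5.

2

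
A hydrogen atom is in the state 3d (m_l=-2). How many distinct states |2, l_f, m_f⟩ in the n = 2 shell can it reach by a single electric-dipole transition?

E1 requires Δl = ±1, so l_f ∈ {1, 3}; with 0 ≤ l_f ≤ n_f−1 = 1, the allowed l_f values are {1}.
For l_f = 1: m_f ∈ {m_i−1, m_i, m_i+1} ∩ [−1, 1] = {-1} → 1 state.
Total: 1.

1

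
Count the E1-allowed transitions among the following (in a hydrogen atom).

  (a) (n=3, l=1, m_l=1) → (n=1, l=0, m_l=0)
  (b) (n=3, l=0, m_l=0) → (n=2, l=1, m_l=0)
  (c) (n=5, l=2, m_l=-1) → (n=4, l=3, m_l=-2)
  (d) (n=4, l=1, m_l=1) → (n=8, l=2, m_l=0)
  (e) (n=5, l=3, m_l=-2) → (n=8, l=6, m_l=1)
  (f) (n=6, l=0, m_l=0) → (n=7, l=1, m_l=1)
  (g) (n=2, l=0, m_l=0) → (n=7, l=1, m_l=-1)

6

(a) allowed
(b) allowed
(c) allowed
(d) allowed
(e) forbidden — Δl = +3 (E1 requires Δl = ±1); Δm_l = +3 (E1 requires Δm_l = 0, ±1)
(f) allowed
(g) allowed
Total allowed: 6 of 7.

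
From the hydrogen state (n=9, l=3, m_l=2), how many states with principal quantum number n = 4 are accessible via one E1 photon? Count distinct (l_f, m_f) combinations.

2

E1 requires Δl = ±1, so l_f ∈ {2, 4}; with 0 ≤ l_f ≤ n_f−1 = 3, the allowed l_f values are {2}.
For l_f = 2: m_f ∈ {m_i−1, m_i, m_i+1} ∩ [−2, 2] = {1, 2} → 2 states.
Total: 2.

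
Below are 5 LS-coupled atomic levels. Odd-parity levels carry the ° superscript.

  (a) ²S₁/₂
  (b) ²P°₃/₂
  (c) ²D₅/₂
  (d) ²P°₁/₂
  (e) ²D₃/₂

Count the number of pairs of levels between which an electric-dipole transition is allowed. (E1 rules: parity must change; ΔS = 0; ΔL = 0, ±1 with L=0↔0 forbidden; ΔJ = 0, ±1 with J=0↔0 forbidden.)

5

(a)–(b): allowed.
(a)–(c): forbidden (parity, ΔL, ΔJ).
(a)–(d): allowed.
(a)–(e): forbidden (parity, ΔL).
(b)–(c): allowed.
(b)–(d): forbidden (parity).
(b)–(e): allowed.
(c)–(d): forbidden (ΔJ).
(c)–(e): forbidden (parity).
(d)–(e): allowed.
Allowed pairs: 5 of 10.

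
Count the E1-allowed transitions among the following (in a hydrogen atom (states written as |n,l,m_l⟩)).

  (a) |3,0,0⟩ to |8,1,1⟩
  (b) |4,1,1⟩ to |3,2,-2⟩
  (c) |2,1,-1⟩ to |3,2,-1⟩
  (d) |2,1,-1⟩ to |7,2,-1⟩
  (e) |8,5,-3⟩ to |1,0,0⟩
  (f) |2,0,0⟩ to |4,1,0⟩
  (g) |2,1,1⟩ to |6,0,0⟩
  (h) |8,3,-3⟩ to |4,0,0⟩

(a) allowed
(b) forbidden — Δm_l = -3 (E1 requires Δm_l = 0, ±1)
(c) allowed
(d) allowed
(e) forbidden — Δl = -5 (E1 requires Δl = ±1); Δm_l = +3 (E1 requires Δm_l = 0, ±1)
(f) allowed
(g) allowed
(h) forbidden — Δl = -3 (E1 requires Δl = ±1); Δm_l = +3 (E1 requires Δm_l = 0, ±1)
Total allowed: 5 of 8.

5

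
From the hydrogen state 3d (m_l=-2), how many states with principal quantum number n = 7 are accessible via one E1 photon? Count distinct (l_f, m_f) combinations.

4

E1 requires Δl = ±1, so l_f ∈ {1, 3}; with 0 ≤ l_f ≤ n_f−1 = 6, the allowed l_f values are {1, 3}.
For l_f = 1: m_f ∈ {m_i−1, m_i, m_i+1} ∩ [−1, 1] = {-1} → 1 state.
For l_f = 3: m_f ∈ {m_i−1, m_i, m_i+1} ∩ [−3, 3] = {-3, -2, -1} → 3 states.
Total: 4.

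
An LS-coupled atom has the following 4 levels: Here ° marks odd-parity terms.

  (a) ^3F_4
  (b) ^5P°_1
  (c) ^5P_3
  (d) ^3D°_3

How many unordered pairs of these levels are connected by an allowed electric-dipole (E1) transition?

(a)–(b): forbidden (ΔS, ΔL, ΔJ).
(a)–(c): forbidden (parity, ΔS, ΔL).
(a)–(d): allowed.
(b)–(c): forbidden (ΔJ).
(b)–(d): forbidden (parity, ΔS, ΔJ).
(c)–(d): forbidden (ΔS).
Allowed pairs: 1 of 6.

1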